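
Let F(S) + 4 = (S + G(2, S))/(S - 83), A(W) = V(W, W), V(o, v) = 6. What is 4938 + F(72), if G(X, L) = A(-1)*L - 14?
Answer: 53784/11 ≈ 4889.5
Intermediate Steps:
A(W) = 6
G(X, L) = -14 + 6*L (G(X, L) = 6*L - 14 = -14 + 6*L)
F(S) = -4 + (-14 + 7*S)/(-83 + S) (F(S) = -4 + (S + (-14 + 6*S))/(S - 83) = -4 + (-14 + 7*S)/(-83 + S))
4938 + F(72) = 4938 + 3*(106 + 72)/(-83 + 72) = 4938 + 3*178/(-11) = 4938 + 3*(-1/11)*178 = 4938 - 534/11 = 53784/11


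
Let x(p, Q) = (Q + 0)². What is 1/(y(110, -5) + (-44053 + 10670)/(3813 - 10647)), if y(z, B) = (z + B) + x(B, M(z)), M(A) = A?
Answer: 6834/83442353 ≈ 8.1901e-5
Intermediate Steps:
x(p, Q) = Q²
y(z, B) = B + z + z² (y(z, B) = (z + B) + z² = (B + z) + z² = B + z + z²)
1/(y(110, -5) + (-44053 + 10670)/(3813 - 10647)) = 1/((-5 + 110 + 110²) + (-44053 + 10670)/(3813 - 10647)) = 1/((-5 + 110 + 12100) - 33383/(-6834)) = 1/(12205 - 33383*(-1/6834)) = 1/(12205 + 33383/6834) = 1/(83442353/6834) = 6834/83442353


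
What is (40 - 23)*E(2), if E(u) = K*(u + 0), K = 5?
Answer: 170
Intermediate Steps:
E(u) = 5*u (E(u) = 5*(u + 0) = 5*u)
(40 - 23)*E(2) = (40 - 23)*(5*2) = 17*10 = 170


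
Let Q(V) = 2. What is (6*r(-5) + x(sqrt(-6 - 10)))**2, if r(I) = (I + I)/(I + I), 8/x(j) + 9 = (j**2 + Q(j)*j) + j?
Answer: 19474180/591361 - 847488*I/591361 ≈ 32.931 - 1.4331*I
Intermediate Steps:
x(j) = 8/(-9 + j**2 + 3*j) (x(j) = 8/(-9 + ((j**2 + 2*j) + j)) = 8/(-9 + (j**2 + 3*j)) = 8/(-9 + j**2 + 3*j))
r(I) = 1 (r(I) = (2*I)/((2*I)) = (2*I)*(1/(2*I)) = 1)
(6*r(-5) + x(sqrt(-6 - 10)))**2 = (6*1 + 8/(-9 + (sqrt(-6 - 10))**2 + 3*sqrt(-6 - 10)))**2 = (6 + 8/(-9 + (sqrt(-16))**2 + 3*sqrt(-16)))**2 = (6 + 8/(-9 + (4*I)**2 + 3*(4*I)))**2 = (6 + 8/(-9 - 16 + 12*I))**2 = (6 + 8/(-25 + 12*I))**2 = (6 + 8*((-25 - 12*I)/769))**2 = (6 + 8*(-25 - 12*I)/769)**2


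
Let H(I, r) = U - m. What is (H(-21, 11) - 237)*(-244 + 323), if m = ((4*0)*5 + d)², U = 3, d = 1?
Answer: -18565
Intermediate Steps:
m = 1 (m = ((4*0)*5 + 1)² = (0*5 + 1)² = (0 + 1)² = 1² = 1)
H(I, r) = 2 (H(I, r) = 3 - 1*1 = 3 - 1 = 2)
(H(-21, 11) - 237)*(-244 + 323) = (2 - 237)*(-244 + 323) = -235*79 = -18565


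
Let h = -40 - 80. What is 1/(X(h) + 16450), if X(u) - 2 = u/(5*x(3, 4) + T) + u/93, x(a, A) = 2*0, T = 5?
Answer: 31/509228 ≈ 6.0876e-5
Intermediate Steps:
x(a, A) = 0
h = -120
X(u) = 2 + 98*u/465 (X(u) = 2 + (u/(5*0 + 5) + u/93) = 2 + (u/(0 + 5) + u*(1/93)) = 2 + (u/5 + u/93) = 2 + 98*u/465)
1/(X(h) + 16450) = 1/((2 + (98/465)*(-120)) + 16450) = 1/((2 - 784/31) + 16450) = 1/(-722/31 + 16450) = 1/(509228/31) = 31/509228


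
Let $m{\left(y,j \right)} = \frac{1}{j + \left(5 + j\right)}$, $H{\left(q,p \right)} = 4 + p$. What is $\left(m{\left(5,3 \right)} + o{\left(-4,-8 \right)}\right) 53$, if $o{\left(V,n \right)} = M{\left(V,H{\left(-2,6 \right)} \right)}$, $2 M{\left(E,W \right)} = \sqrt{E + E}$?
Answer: $\frac{53}{11} + 53 i \sqrt{2} \approx 4.8182 + 74.953 i$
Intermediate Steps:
$M{\left(E,W \right)} = \frac{\sqrt{2} \sqrt{E}}{2}$ ($M{\left(E,W \right)} = \frac{\sqrt{E + E}}{2} = \frac{\sqrt{2 E}}{2} = \frac{\sqrt{2} \sqrt{E}}{2}$)
$o{\left(V,n \right)} = \frac{\sqrt{2} \sqrt{V}}{2}$
$m{\left(y,j \right)} = \frac{1}{5 + 2 j}$
$\left(m{\left(5,3 \right)} + o{\left(-4,-8 \right)}\right) 53 = \left(\frac{1}{5 + 2 \cdot 3} + \frac{\sqrt{2} \sqrt{-4}}{2}\right) 53 = \left(\frac{1}{5 + 6} + \frac{\sqrt{2} \cdot 2 i}{2}\right) 53 = \left(\frac{1}{11} + i \sqrt{2}\right) 53 = \frac{53}{11} + 53 i \sqrt{2}$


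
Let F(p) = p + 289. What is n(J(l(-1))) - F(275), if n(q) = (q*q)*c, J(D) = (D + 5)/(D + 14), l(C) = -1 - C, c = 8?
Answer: -27586/49 ≈ -562.98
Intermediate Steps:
J(D) = (5 + D)/(14 + D)
F(p) = 289 + p
n(q) = 8*q² (n(q) = (q*q)*8 = q²*8 = 8*q²)
n(J(l(-1))) - F(275) = 8*((5 + (-1 - 1*(-1)))/(14 + (-1 - 1*(-1))))² - (289 + 275) = 8*((5 + (-1 + 1))/(14 + (-1 + 1)))² - 1*564 = 8*((5 + 0)/(14 + 0))² - 564 = 8*(5/14)² - 564 = 8*(25/196) - 564 = 50/49 - 564 = -27586/49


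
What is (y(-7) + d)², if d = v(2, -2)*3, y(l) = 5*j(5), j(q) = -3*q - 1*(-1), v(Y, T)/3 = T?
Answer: 7744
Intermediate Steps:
v(Y, T) = 3*T
j(q) = 1 - 3*q (j(q) = -3*q + 1 = 1 - 3*q)
y(l) = -70 (y(l) = 5*(1 - 3*5) = 5*(1 - 15) = 5*(-14) = -70)
d = -18 (d = (3*(-2))*3 = -6*3 = -18)
(y(-7) + d)² = (-70 - 18)² = (-88)² = 7744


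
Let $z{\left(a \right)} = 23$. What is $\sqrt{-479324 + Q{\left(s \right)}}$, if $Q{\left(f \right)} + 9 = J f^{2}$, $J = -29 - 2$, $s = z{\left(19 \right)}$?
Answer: $2 i \sqrt{123933} \approx 704.08 i$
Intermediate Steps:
$s = 23$
$J = -31$ ($J = -29 - 2 = -31$)
$Q{\left(f \right)} = -9 - 31 f^{2}$
$\sqrt{-479324 + Q{\left(s \right)}} = \sqrt{-479324 - \left(9 + 31 \cdot 23^{2}\right)} = \sqrt{-479324 - 16408} = \sqrt{-495732} = 2 i \sqrt{123933}$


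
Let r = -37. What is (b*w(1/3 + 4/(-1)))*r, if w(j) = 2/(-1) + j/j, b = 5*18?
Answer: 3330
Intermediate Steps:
b = 90
w(j) = -1 (w(j) = 2*(-1) + 1 = -2 + 1 = -1)
(b*w(1/3 + 4/(-1)))*r = (90*(-1))*(-37) = -90*(-37) = 3330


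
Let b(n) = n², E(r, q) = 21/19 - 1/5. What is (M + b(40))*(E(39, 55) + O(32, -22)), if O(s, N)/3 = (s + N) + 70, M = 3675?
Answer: 24144730/19 ≈ 1.2708e+6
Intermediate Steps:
E(r, q) = 86/95 (E(r, q) = 21*(1/19) - 1*⅕ = 21/19 - ⅕ = 86/95)
O(s, N) = 210 + 3*N + 3*s (O(s, N) = 3*((s + N) + 70) = 3*((N + s) + 70) = 3*(70 + N + s) = 210 + 3*N + 3*s)
(M + b(40))*(E(39, 55) + O(32, -22)) = (3675 + 40²)*(86/95 + (210 + 3*(-22) + 3*32)) = (3675 + 1600)*(86/95 + (210 - 66 + 96)) = 5275*(86/95 + 240) = 5275*(22886/95) = 24144730/19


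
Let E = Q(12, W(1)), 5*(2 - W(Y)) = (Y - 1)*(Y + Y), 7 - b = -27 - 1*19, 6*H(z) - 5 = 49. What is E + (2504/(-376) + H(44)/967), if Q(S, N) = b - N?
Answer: 2015651/45449 ≈ 44.350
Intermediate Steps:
H(z) = 9 (H(z) = 5/6 + (1/6)*49 = 5/6 + 49/6 = 9)
b = 53 (b = 7 - (-27 - 1*19) = 7 - (-27 - 19) = 7 - 1*(-46) = 7 + 46 = 53)
W(Y) = 2 - 2*Y*(-1 + Y)/5 (W(Y) = 2 - (Y - 1)*(Y + Y)/5 = 2 - (-1 + Y)*2*Y/5 = 2 - 2*Y*(-1 + Y)/5)
Q(S, N) = 53 - N
E = 51 (E = 53 - (2 - 2/5*1**2 + (2/5)*1) = 53 - (2 - 2/5*1 + 2/5) = 53 - (2 - 2/5 + 2/5) = 53 - 1*2 = 53 - 2 = 51)
E + (2504/(-376) + H(44)/967) = 51 + (2504/(-376) + 9/967) = 51 + (2504*(-1/376) + 9*(1/967)) = 51 + (-313/47 + 9/967) = 51 - 302248/45449 = 2015651/45449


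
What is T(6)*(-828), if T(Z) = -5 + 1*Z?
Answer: -828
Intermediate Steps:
T(Z) = -5 + Z
T(6)*(-828) = (-5 + 6)*(-828) = 1*(-828) = -828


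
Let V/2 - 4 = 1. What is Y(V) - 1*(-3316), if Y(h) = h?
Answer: 3326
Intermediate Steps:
V = 10 (V = 8 + 2*1 = 8 + 2 = 10)
Y(V) - 1*(-3316) = 10 - 1*(-3316) = 10 + 3316 = 3326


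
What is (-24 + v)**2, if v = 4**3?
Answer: 1600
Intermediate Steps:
v = 64
(-24 + v)**2 = (-24 + 64)**2 = 40**2 = 1600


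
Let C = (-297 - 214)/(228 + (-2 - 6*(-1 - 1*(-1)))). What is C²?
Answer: 261121/51076 ≈ 5.1124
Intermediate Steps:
C = -511/226 (C = -511/(228 + (-2 - 6*(-1 + 1))) = -511/(228 + (-2 - 6*0)) = -511/(228 + (-2 + 0)) = -511/(228 - 2) = -511/226 ≈ -2.2611)
C² = (-511/226)² = 261121/51076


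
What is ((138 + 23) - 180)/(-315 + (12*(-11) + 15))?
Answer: 19/432 ≈ 0.043981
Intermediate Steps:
((138 + 23) - 180)/(-315 + (12*(-11) + 15)) = (161 - 180)/(-315 + (-132 + 15)) = -19/(-315 - 117) = -19/(-432) = -1/432*(-19) = 19/432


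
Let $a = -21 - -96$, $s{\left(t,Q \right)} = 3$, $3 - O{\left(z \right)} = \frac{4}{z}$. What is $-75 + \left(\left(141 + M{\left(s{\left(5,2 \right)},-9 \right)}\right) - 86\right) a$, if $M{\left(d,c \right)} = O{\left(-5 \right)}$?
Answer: $4335$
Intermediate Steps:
$O{\left(z \right)} = 3 - \frac{4}{z}$
$a = 75$ ($a = -21 + 96 = 75$)
$M{\left(d,c \right)} = \frac{19}{5}$ ($M{\left(d,c \right)} = 3 - \frac{4}{-5} = 3 - - \frac{4}{5} = 3 + \frac{4}{5} = \frac{19}{5}$)
$-75 + \left(\left(141 + M{\left(s{\left(5,2 \right)},-9 \right)}\right) - 86\right) a = -75 + \left(\left(141 + \frac{19}{5}\right) - 86\right) 75 = -75 + \left(\frac{724}{5} - 86\right) 75 = -75 + \frac{294}{5} \cdot 75 = -75 + 4410 = 4335$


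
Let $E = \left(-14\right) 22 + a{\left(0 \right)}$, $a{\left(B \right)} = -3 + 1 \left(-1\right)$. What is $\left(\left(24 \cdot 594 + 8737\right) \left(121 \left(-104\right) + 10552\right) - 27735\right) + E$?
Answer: $-46749823$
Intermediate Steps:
$a{\left(B \right)} = -4$ ($a{\left(B \right)} = -3 - 1 = -4$)
$E = -312$ ($E = \left(-14\right) 22 - 4 = -308 - 4 = -312$)
$\left(\left(24 \cdot 594 + 8737\right) \left(121 \left(-104\right) + 10552\right) - 27735\right) + E = \left(\left(24 \cdot 594 + 8737\right) \left(121 \left(-104\right) + 10552\right) - 27735\right) - 312 = \left(\left(14256 + 8737\right) \left(-12584 + 10552\right) - 27735\right) - 312 = \left(22993 \left(-2032\right) - 27735\right) - 312 = \left(-46721776 - 27735\right) - 312 = -46749511 - 312 = -46749823$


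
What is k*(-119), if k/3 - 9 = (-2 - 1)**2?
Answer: -6426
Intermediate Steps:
k = 54 (k = 27 + 3*(-2 - 1)**2 = 27 + 3*(-3)**2 = 27 + 3*9 = 27 + 27 = 54)
k*(-119) = 54*(-119) = -6426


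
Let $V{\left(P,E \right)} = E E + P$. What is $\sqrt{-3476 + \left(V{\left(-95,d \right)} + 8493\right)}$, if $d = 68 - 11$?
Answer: $\sqrt{8171} \approx 90.394$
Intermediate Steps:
$d = 57$ ($d = 68 - 11 = 57$)
$V{\left(P,E \right)} = P + E^{2}$ ($V{\left(P,E \right)} = E^{2} + P = P + E^{2}$)
$\sqrt{-3476 + \left(V{\left(-95,d \right)} + 8493\right)} = \sqrt{-3476 + \left(\left(-95 + 57^{2}\right) + 8493\right)} = \sqrt{-3476 + \left(\left(-95 + 3249\right) + 8493\right)} = \sqrt{-3476 + \left(3154 + 8493\right)} = \sqrt{-3476 + 11647} = \sqrt{8171}$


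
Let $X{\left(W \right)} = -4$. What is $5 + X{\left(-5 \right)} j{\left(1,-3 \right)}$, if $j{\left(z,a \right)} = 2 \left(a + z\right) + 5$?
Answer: $1$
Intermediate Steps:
$j{\left(z,a \right)} = 5 + 2 a + 2 z$ ($j{\left(z,a \right)} = \left(2 a + 2 z\right) + 5 = 5 + 2 a + 2 z$)
$5 + X{\left(-5 \right)} j{\left(1,-3 \right)} = 5 - 4 \left(5 + 2 \left(-3\right) + 2 \cdot 1\right) = 5 - 4 \left(5 - 6 + 2\right) = 5 - 4 = 1$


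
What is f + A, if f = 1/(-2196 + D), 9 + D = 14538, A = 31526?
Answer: 388810159/12333 ≈ 31526.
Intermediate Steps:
D = 14529 (D = -9 + 14538 = 14529)
f = 1/12333 (f = 1/(-2196 + 14529) = 1/12333 ≈ 8.1083e-5)
f + A = 1/12333 + 31526 = 388810159/12333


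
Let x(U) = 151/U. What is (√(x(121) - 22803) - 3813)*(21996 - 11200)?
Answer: -41165148 + 21592*I*√689753/11 ≈ -4.1165e+7 + 1.6302e+6*I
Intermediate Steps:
(√(x(121) - 22803) - 3813)*(21996 - 11200) = (√(151/121 - 22803) - 3813)*(21996 - 11200) = (√(151*(1/121) - 22803) - 3813)*10796 = (√(151/121 - 22803) - 3813)*10796 = (√(-2759012/121) - 3813)*10796 = (2*I*√689753/11 - 3813)*10796 = (-3813 + 2*I*√689753/11)*10796 = -41165148 + 21592*I*√689753/11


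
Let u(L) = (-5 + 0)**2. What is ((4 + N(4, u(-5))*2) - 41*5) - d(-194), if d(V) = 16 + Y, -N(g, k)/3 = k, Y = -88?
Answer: -279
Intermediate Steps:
u(L) = 25 (u(L) = (-5)**2 = 25)
N(g, k) = -3*k
d(V) = -72 (d(V) = 16 - 88 = -72)
((4 + N(4, u(-5))*2) - 41*5) - d(-194) = ((4 - 3*25*2) - 41*5) - 1*(-72) = ((4 - 75*2) - 205) + 72 = ((4 - 150) - 205) + 72 = (-146 - 205) + 72 = -351 + 72 = -279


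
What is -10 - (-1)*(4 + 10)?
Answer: 4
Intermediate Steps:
-10 - (-1)*(4 + 10) = -10 - (-1)*14 = -10 - 1*(-14) = -10 + 14 = 4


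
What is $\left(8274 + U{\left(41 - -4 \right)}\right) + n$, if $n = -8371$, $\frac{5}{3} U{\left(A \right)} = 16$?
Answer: $- \frac{437}{5} \approx -87.4$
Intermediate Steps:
$U{\left(A \right)} = \frac{48}{5}$ ($U{\left(A \right)} = \frac{3}{5} \cdot 16 = \frac{48}{5}$)
$\left(8274 + U{\left(41 - -4 \right)}\right) + n = \left(8274 + \frac{48}{5}\right) - 8371 = \frac{41418}{5} - 8371 = - \frac{437}{5}$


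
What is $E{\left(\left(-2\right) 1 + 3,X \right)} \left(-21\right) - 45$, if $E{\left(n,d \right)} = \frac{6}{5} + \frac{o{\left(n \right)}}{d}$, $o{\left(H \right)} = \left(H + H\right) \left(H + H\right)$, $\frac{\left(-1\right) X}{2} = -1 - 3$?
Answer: $- \frac{807}{10} \approx -80.7$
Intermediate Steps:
$X = 8$ ($X = - 2 \left(-1 - 3\right) = \left(-2\right) \left(-4\right) = 8$)
$o{\left(H \right)} = 4 H^{2}$ ($o{\left(H \right)} = 2 H 2 H = 4 H^{2}$)
$E{\left(n,d \right)} = \frac{6}{5} + \frac{4 n^{2}}{d}$
$E{\left(\left(-2\right) 1 + 3,X \right)} \left(-21\right) - 45 = \left(\frac{6}{5} + \frac{4 \left(\left(-2\right) 1 + 3\right)^{2}}{8}\right) \left(-21\right) - 45 = \left(\frac{6}{5} + 4 \cdot \frac{1}{8} \left(-2 + 3\right)^{2}\right) \left(-21\right) - 45 = \left(\frac{6}{5} + 4 \cdot \frac{1}{8} \cdot 1^{2}\right) \left(-21\right) - 45 = \left(\frac{6}{5} + 4 \cdot \frac{1}{8} \cdot 1\right) \left(-21\right) - 45 = \left(\frac{6}{5} + \frac{1}{2}\right) \left(-21\right) - 45 = \frac{17}{10} \left(-21\right) - 45 = - \frac{357}{10} - 45 = - \frac{807}{10}$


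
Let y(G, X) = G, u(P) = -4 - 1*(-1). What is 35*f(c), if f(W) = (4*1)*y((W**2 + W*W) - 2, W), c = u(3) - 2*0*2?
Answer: 2240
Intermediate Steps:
u(P) = -3 (u(P) = -4 + 1 = -3)
c = -3 (c = -3 - 2*0*2 = -3 + 0*2 = -3 + 0 = -3)
f(W) = -8 + 8*W**2 (f(W) = (4*1)*((W**2 + W*W) - 2) = 4*((W**2 + W**2) - 2) = 4*(2*W**2 - 2) = 4*(-2 + 2*W**2) = -8 + 8*W**2)
35*f(c) = 35*(-8 + 8*(-3)**2) = 35*(-8 + 8*9) = 35*(-8 + 72) = 35*64 = 2240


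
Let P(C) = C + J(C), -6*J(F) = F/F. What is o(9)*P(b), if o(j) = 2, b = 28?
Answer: 167/3 ≈ 55.667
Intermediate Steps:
J(F) = -⅙ (J(F) = -F/(6*F) = -⅙*1 = -⅙)
P(C) = -⅙ + C (P(C) = C - ⅙ = -⅙ + C)
o(9)*P(b) = 2*(-⅙ + 28) = 2*(167/6) = 167/3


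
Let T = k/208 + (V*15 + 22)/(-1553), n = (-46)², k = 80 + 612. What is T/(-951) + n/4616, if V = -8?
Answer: 6718453819/14770999204 ≈ 0.45484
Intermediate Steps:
k = 692
n = 2116
T = 273765/80756 (T = 692/208 + (-8*15 + 22)/(-1553) = 692*(1/208) + (-120 + 22)*(-1/1553) = 173/52 - 98*(-1/1553) = 173/52 + 98/1553 = 273765/80756 ≈ 3.3900)
T/(-951) + n/4616 = (273765/80756)/(-951) + 2116/4616 = (273765/80756)*(-1/951) + 2116*(1/4616) = -91255/25599652 + 529/1154 = 6718453819/14770999204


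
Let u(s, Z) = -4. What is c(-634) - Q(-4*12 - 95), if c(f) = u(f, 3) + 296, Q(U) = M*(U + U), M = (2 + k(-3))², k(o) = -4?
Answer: 1436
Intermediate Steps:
M = 4 (M = (2 - 4)² = (-2)² = 4)
Q(U) = 8*U (Q(U) = 4*(U + U) = 4*(2*U) = 8*U)
c(f) = 292 (c(f) = -4 + 296 = 292)
c(-634) - Q(-4*12 - 95) = 292 - 8*(-4*12 - 95) = 292 - 8*(-48 - 95) = 292 - 8*(-143) = 292 - 1*(-1144) = 292 + 1144 = 1436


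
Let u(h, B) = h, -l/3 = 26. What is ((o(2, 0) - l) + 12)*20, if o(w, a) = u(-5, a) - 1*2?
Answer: 1660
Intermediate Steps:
l = -78 (l = -3*26 = -78)
o(w, a) = -7 (o(w, a) = -5 - 1*2 = -5 - 2 = -7)
((o(2, 0) - l) + 12)*20 = ((-7 - 1*(-78)) + 12)*20 = ((-7 + 78) + 12)*20 = (71 + 12)*20 = 83*20 = 1660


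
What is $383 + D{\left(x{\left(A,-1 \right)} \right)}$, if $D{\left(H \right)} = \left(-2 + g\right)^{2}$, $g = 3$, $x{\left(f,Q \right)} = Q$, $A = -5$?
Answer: $384$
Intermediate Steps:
$D{\left(H \right)} = 1$ ($D{\left(H \right)} = \left(-2 + 3\right)^{2} = 1^{2} = 1$)
$383 + D{\left(x{\left(A,-1 \right)} \right)} = 383 + 1 = 384$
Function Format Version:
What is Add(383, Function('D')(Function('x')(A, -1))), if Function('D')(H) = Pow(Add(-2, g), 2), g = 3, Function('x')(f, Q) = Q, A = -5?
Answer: 384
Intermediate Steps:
Function('D')(H) = 1 (Function('D')(H) = Pow(Add(-2, 3), 2) = Pow(1, 2) = 1)
Add(383, Function('D')(Function('x')(A, -1))) = Add(383, 1) = 384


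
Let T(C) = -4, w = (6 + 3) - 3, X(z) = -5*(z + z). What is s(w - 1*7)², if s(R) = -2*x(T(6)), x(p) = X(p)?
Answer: 6400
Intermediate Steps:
X(z) = -10*z
w = 6 (w = 9 - 3 = 6)
x(p) = -10*p
s(R) = -80 (s(R) = -(-20)*(-4) = -2*40 = -80)
s(w - 1*7)² = (-80)² = 6400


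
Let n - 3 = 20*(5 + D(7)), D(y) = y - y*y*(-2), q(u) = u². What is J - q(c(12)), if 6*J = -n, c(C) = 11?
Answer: -2929/6 ≈ -488.17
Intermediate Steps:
D(y) = y + 2*y² (D(y) = y - y²*(-2) = y - (-2)*y² = y + 2*y²)
n = 2203 (n = 3 + 20*(5 + 7*(1 + 2*7)) = 3 + 20*(5 + 7*(1 + 14)) = 3 + 20*(5 + 7*15) = 3 + 20*(5 + 105) = 3 + 20*110 = 3 + 2200 = 2203)
J = -2203/6 (J = (-1*2203)/6 = (⅙)*(-2203) = -2203/6 ≈ -367.17)
J - q(c(12)) = -2203/6 - 1*11² = -2203/6 - 1*121 = -2203/6 - 121 = -2929/6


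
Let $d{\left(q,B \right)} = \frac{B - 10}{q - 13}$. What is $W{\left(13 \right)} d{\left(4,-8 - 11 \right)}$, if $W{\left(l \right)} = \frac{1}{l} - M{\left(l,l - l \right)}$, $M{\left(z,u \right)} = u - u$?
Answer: $\frac{29}{117} \approx 0.24786$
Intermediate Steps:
$M{\left(z,u \right)} = 0$
$W{\left(l \right)} = \frac{1}{l}$ ($W{\left(l \right)} = \frac{1}{l} - 0 = \frac{1}{l} + 0 = \frac{1}{l}$)
$d{\left(q,B \right)} = \frac{-10 + B}{-13 + q}$
$W{\left(13 \right)} d{\left(4,-8 - 11 \right)} = \frac{\frac{1}{-13 + 4} \left(-10 - 19\right)}{13} = \frac{\frac{1}{-9} \left(-10 - 19\right)}{13} = \frac{\left(- \frac{1}{9}\right) \left(-29\right)}{13} = \frac{1}{13} \cdot \frac{29}{9} = \frac{29}{117}$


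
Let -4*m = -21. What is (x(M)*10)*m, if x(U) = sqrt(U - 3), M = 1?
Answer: 105*I*sqrt(2)/2 ≈ 74.246*I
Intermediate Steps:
x(U) = sqrt(-3 + U)
m = 21/4 (m = -1/4*(-21) = 21/4 ≈ 5.2500)
(x(M)*10)*m = (sqrt(-3 + 1)*10)*(21/4) = (sqrt(-2)*10)*(21/4) = ((I*sqrt(2))*10)*(21/4) = (10*I*sqrt(2))*(21/4) = 105*I*sqrt(2)/2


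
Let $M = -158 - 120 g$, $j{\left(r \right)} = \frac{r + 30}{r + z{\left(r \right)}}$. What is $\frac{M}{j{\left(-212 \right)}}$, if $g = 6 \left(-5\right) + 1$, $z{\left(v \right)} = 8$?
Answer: $\frac{338844}{91} \approx 3723.6$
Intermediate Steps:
$j{\left(r \right)} = \frac{30 + r}{8 + r}$ ($j{\left(r \right)} = \frac{r + 30}{r + 8} = \frac{30 + r}{8 + r}$)
$g = -29$ ($g = -30 + 1 = -29$)
$M = 3322$ ($M = -158 - -3480 = -158 + 3480 = 3322$)
$\frac{M}{j{\left(-212 \right)}} = \frac{3322}{\frac{1}{8 - 212} \left(30 - 212\right)} = \frac{3322}{\frac{1}{-204} \left(-182\right)} = \frac{3322}{\left(- \frac{1}{204}\right) \left(-182\right)} = \frac{3322}{\frac{91}{102}} = 3322 \cdot \frac{102}{91} = \frac{338844}{91}$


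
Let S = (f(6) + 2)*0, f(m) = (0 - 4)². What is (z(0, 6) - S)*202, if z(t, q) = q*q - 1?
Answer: 7070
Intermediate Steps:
z(t, q) = -1 + q² (z(t, q) = q² - 1 = -1 + q²)
f(m) = 16 (f(m) = (-4)² = 16)
S = 0 (S = (16 + 2)*0 = 18*0 = 0)
(z(0, 6) - S)*202 = ((-1 + 6²) - 1*0)*202 = ((-1 + 36) + 0)*202 = (35 + 0)*202 = 35*202 = 7070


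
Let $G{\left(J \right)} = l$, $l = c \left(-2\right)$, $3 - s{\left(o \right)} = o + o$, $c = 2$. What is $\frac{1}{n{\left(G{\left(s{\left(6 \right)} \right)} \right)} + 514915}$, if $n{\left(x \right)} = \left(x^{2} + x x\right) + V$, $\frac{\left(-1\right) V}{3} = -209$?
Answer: $\frac{1}{515574} \approx 1.9396 \cdot 10^{-6}$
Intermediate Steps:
$V = 627$ ($V = \left(-3\right) \left(-209\right) = 627$)
$s{\left(o \right)} = 3 - 2 o$ ($s{\left(o \right)} = 3 - \left(o + o\right) = 3 - 2 o$)
$l = -4$ ($l = 2 \left(-2\right) = -4$)
$G{\left(J \right)} = -4$
$n{\left(x \right)} = 627 + 2 x^{2}$ ($n{\left(x \right)} = \left(x^{2} + x x\right) + 627 = \left(x^{2} + x^{2}\right) + 627 = 2 x^{2} + 627 = 627 + 2 x^{2}$)
$\frac{1}{n{\left(G{\left(s{\left(6 \right)} \right)} \right)} + 514915} = \frac{1}{\left(627 + 2 \left(-4\right)^{2}\right) + 514915} = \frac{1}{\left(627 + 2 \cdot 16\right) + 514915} = \frac{1}{\left(627 + 32\right) + 514915} = \frac{1}{659 + 514915} = \frac{1}{515574}$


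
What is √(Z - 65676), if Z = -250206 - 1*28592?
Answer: I*√344474 ≈ 586.92*I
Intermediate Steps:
Z = -278798 (Z = -250206 - 28592 = -278798)
√(Z - 65676) = √(-278798 - 65676) = √(-344474) = I*√344474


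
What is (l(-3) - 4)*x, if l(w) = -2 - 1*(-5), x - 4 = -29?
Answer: 25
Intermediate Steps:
x = -25 (x = 4 - 29 = -25)
l(w) = 3 (l(w) = -2 + 5 = 3)
(l(-3) - 4)*x = (3 - 4)*(-25) = -1*(-25) = 25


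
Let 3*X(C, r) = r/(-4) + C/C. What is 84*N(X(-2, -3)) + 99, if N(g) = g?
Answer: 148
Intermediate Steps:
X(C, r) = ⅓ - r/12 (X(C, r) = (r/(-4) + C/C)/3 = (r*(-¼) + 1)/3 = (-r/4 + 1)/3 = (1 - r/4)/3 = ⅓ - r/12)
84*N(X(-2, -3)) + 99 = 84*(⅓ - 1/12*(-3)) + 99 = 84*(⅓ + ¼) + 99 = 84*(7/12) + 99 = 49 + 99 = 148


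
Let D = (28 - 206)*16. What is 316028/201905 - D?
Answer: 575341468/201905 ≈ 2849.6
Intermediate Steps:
D = -2848 (D = -178*16 = -2848)
316028/201905 - D = 316028/201905 - 1*(-2848) = 316028*(1/201905) + 2848 = 316028/201905 + 2848 = 575341468/201905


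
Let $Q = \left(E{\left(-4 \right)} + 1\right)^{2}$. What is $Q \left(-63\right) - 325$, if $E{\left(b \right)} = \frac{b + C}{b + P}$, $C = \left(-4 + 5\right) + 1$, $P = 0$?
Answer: $- \frac{1867}{4} \approx -466.75$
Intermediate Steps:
$C = 2$ ($C = 1 + 1 = 2$)
$E{\left(b \right)} = \frac{2 + b}{b}$ ($E{\left(b \right)} = \frac{b + 2}{b + 0} = \frac{2 + b}{b}$)
$Q = \frac{9}{4}$ ($Q = \left(\frac{2 - 4}{-4} + 1\right)^{2} = \left(\left(- \frac{1}{4}\right) \left(-2\right) + 1\right)^{2} = \left(\frac{1}{2} + 1\right)^{2} = \left(\frac{3}{2}\right)^{2} = \frac{9}{4} \approx 2.25$)
$Q \left(-63\right) - 325 = \frac{9}{4} \left(-63\right) - 325 = - \frac{567}{4} - 325 = - \frac{1867}{4}$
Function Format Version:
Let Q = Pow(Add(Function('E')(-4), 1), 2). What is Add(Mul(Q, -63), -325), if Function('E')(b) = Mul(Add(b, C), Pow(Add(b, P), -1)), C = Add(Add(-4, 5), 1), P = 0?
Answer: Rational(-1867, 4) ≈ -466.75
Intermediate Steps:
C = 2 (C = Add(1, 1) = 2)
Function('E')(b) = Mul(Pow(b, -1), Add(2, b)) (Function('E')(b) = Mul(Add(b, 2), Pow(Add(b, 0), -1)) = Mul(Add(2, b), Pow(b, -1)) = Mul(Pow(b, -1), Add(2, b)))
Q = Rational(9, 4) (Q = Pow(Add(Mul(Pow(-4, -1), Add(2, -4)), 1), 2) = Pow(Add(Mul(Rational(-1, 4), -2), 1), 2) = Pow(Add(Rational(1, 2), 1), 2) = Pow(Rational(3, 2), 2) = Rational(9, 4) ≈ 2.2500)
Add(Mul(Q, -63), -325) = Add(Mul(Rational(9, 4), -63), -325) = Add(Rational(-567, 4), -325) = Rational(-1867, 4)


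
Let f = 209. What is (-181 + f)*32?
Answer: 896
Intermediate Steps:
(-181 + f)*32 = (-181 + 209)*32 = 28*32 = 896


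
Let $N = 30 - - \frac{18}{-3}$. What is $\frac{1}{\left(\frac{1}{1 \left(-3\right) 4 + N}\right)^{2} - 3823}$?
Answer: $- \frac{144}{550511} \approx -0.00026157$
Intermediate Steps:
$N = 24$ ($N = 30 - \left(-18\right) \left(- \frac{1}{3}\right) = 30 - 6 = 24$)
$\frac{1}{\left(\frac{1}{1 \left(-3\right) 4 + N}\right)^{2} - 3823} = \frac{1}{\left(\frac{1}{1 \left(-3\right) 4 + 24}\right)^{2} - 3823} = \frac{1}{\left(\frac{1}{\left(-3\right) 4 + 24}\right)^{2} - 3823} = \frac{1}{\left(\frac{1}{-12 + 24}\right)^{2} - 3823} = \frac{1}{\left(\frac{1}{12}\right)^{2} - 3823} = \frac{1}{\frac{1}{144} - 3823} = \frac{1}{- \frac{550511}{144}} = - \frac{144}{550511}$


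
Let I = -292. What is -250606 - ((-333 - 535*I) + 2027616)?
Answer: -2434109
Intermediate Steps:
-250606 - ((-333 - 535*I) + 2027616) = -250606 - ((-333 - 535*(-292)) + 2027616) = -250606 - ((-333 + 156220) + 2027616) = -250606 - (155887 + 2027616) = -250606 - 1*2183503 = -250606 - 2183503 = -2434109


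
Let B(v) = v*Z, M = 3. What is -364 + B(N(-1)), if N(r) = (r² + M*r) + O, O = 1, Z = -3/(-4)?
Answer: -1459/4 ≈ -364.75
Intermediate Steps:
Z = ¾ (Z = -3*(-¼) = ¾ ≈ 0.75000)
N(r) = 1 + r² + 3*r (N(r) = (r² + 3*r) + 1 = 1 + r² + 3*r)
B(v) = 3*v/4 (B(v) = v*(¾) = 3*v/4)
-364 + B(N(-1)) = -364 + 3*(1 + (-1)² + 3*(-1))/4 = -364 + 3*(1 + 1 - 3)/4 = -364 + (¾)*(-1) = -364 - ¾ = -1459/4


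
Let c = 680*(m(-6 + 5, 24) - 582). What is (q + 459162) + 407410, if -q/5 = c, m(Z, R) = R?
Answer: 2763772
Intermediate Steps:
c = -379440 (c = 680*(24 - 582) = 680*(-558) = -379440)
q = 1897200 (q = -5*(-379440) = 1897200)
(q + 459162) + 407410 = (1897200 + 459162) + 407410 = 2356362 + 407410 = 2763772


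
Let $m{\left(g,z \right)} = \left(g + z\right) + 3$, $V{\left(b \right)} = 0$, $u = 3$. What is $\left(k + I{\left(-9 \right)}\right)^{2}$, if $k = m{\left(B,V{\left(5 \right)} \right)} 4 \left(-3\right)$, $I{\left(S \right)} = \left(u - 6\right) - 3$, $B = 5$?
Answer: $10404$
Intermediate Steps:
$m{\left(g,z \right)} = 3 + g + z$
$I{\left(S \right)} = -6$ ($I{\left(S \right)} = \left(3 - 6\right) - 3 = -3 - 3 = -6$)
$k = -96$ ($k = \left(3 + 5 + 0\right) 4 \left(-3\right) = 8 \left(-12\right) = -96$)
$\left(k + I{\left(-9 \right)}\right)^{2} = \left(-96 - 6\right)^{2} = \left(-102\right)^{2} = 10404$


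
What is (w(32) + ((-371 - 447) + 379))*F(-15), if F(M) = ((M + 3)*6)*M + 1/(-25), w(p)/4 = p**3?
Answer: 3526960367/25 ≈ 1.4108e+8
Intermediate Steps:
w(p) = 4*p**3
F(M) = -1/25 + M*(18 + 6*M) (F(M) = ((3 + M)*6)*M - 1/25 = (18 + 6*M)*M - 1/25 = M*(18 + 6*M) - 1/25 = -1/25 + M*(18 + 6*M))
(w(32) + ((-371 - 447) + 379))*F(-15) = (4*32**3 + ((-371 - 447) + 379))*(-1/25 + 6*(-15)**2 + 18*(-15)) = (4*32768 + (-818 + 379))*(-1/25 + 6*225 - 270) = (131072 - 439)*(-1/25 + 1350 - 270) = 130633*(26999/25) = 3526960367/25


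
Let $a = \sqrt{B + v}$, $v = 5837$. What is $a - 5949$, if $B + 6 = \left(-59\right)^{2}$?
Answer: $-5949 + 4 \sqrt{582} \approx -5852.5$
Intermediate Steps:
$B = 3475$ ($B = -6 + \left(-59\right)^{2} = -6 + 3481 = 3475$)
$a = 4 \sqrt{582}$ ($a = \sqrt{3475 + 5837} = \sqrt{9312} = 4 \sqrt{582} \approx 96.499$)
$a - 5949 = 4 \sqrt{582} - 5949 = -5949 + 4 \sqrt{582}$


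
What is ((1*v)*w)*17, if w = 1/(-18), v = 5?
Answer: -85/18 ≈ -4.7222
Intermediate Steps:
w = -1/18 ≈ -0.055556
((1*v)*w)*17 = ((1*5)*(-1/18))*17 = (5*(-1/18))*17 = -5/18*17 = -85/18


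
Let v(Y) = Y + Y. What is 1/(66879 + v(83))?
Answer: 1/67045 ≈ 1.4915e-5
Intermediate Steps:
v(Y) = 2*Y
1/(66879 + v(83)) = 1/(66879 + 2*83) = 1/(66879 + 166) = 1/67045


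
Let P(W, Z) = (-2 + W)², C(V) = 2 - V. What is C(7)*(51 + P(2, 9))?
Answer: -255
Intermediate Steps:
C(7)*(51 + P(2, 9)) = (2 - 1*7)*(51 + (-2 + 2)²) = (2 - 7)*(51 + 0²) = -5*(51 + 0) = -5*51 = -255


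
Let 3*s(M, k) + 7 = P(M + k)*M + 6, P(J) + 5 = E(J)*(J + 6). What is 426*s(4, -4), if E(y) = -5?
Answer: -20022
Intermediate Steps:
P(J) = -35 - 5*J (P(J) = -5 - 5*(J + 6) = -5 - 5*(6 + J) = -5 + (-30 - 5*J) = -35 - 5*J)
s(M, k) = -1/3 + M*(-35 - 5*M - 5*k)/3 (s(M, k) = -7/3 + ((-35 - 5*(M + k))*M + 6)/3 = -7/3 + ((-35 + (-5*M - 5*k))*M + 6)/3 = -7/3 + ((-35 - 5*M - 5*k)*M + 6)/3 = -7/3 + (M*(-35 - 5*M - 5*k) + 6)/3 = -7/3 + (6 + M*(-35 - 5*M - 5*k))/3 = -7/3 + (2 + M*(-35 - 5*M - 5*k)/3) = -1/3 + M*(-35 - 5*M - 5*k)/3)
426*s(4, -4) = 426*(-1/3 + (5/3)*4*(-7 - 1*4 - 1*(-4))) = 426*(-1/3 + (5/3)*4*(-7 - 4 + 4)) = 426*(-1/3 + (5/3)*4*(-7)) = 426*(-1/3 - 140/3) = 426*(-47) = -20022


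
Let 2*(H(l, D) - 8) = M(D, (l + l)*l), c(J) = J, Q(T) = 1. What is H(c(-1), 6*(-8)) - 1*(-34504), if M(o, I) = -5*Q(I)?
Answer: 69019/2 ≈ 34510.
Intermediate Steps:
M(o, I) = -5 (M(o, I) = -5*1 = -5)
H(l, D) = 11/2 (H(l, D) = 8 + (1/2)*(-5) = 8 - 5/2 = 11/2)
H(c(-1), 6*(-8)) - 1*(-34504) = 11/2 - 1*(-34504) = 11/2 + 34504 = 69019/2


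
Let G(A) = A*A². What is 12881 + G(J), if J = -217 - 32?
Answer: -15425368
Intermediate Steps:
J = -249
G(A) = A³
12881 + G(J) = 12881 + (-249)³ = 12881 - 15438249 = -15425368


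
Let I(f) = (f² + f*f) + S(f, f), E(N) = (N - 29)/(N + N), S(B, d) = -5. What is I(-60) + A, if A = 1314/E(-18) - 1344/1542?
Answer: 99055005/12079 ≈ 8200.6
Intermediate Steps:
E(N) = (-29 + N)/(2*N) (E(N) = (-29 + N)/((2*N)) = (-29 + N)*(1/(2*N)) = (-29 + N)/(2*N))
I(f) = -5 + 2*f² (I(f) = (f² + f*f) - 5 = (f² + f²) - 5 = 2*f² - 5 = -5 + 2*f²)
A = 12146600/12079 (A = 1314/(((½)*(-29 - 18)/(-18))) - 1344/1542 = 1314/(((½)*(-1/18)*(-47))) - 1344*1/1542 = 1314/(47/36) - 224/257 = 1314*(36/47) - 224/257 = 47304/47 - 224/257 = 12146600/12079 ≈ 1005.6)
I(-60) + A = (-5 + 2*(-60)²) + 12146600/12079 = (-5 + 2*3600) + 12146600/12079 = (-5 + 7200) + 12146600/12079 = 7195 + 12146600/12079 = 99055005/12079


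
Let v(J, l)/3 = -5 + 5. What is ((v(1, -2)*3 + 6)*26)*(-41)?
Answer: -6396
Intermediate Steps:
v(J, l) = 0 (v(J, l) = 3*(-5 + 5) = 3*0 = 0)
((v(1, -2)*3 + 6)*26)*(-41) = ((0*3 + 6)*26)*(-41) = ((0 + 6)*26)*(-41) = (6*26)*(-41) = 156*(-41) = -6396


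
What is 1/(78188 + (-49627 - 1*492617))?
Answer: -1/464056 ≈ -2.1549e-6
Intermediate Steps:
1/(78188 + (-49627 - 1*492617)) = 1/(78188 + (-49627 - 492617)) = 1/(78188 - 542244) = 1/(-464056) = -1/464056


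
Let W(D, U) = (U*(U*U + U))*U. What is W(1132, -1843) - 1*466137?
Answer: 11530963938957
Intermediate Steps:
W(D, U) = U**2*(U + U**2) (W(D, U) = (U*(U**2 + U))*U = (U*(U + U**2))*U = U**2*(U + U**2))
W(1132, -1843) - 1*466137 = (-1843)**3*(1 - 1843) - 1*466137 = -6260024107*(-1842) - 466137 = 11530964405094 - 466137 = 11530963938957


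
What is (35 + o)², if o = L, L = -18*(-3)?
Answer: 7921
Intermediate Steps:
L = 54
o = 54
(35 + o)² = (35 + 54)² = 89² = 7921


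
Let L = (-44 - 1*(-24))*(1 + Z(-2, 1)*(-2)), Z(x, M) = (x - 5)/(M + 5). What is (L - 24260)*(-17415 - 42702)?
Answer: 1462446220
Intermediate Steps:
Z(x, M) = (-5 + x)/(5 + M)
L = -200/3 (L = (-44 - 1*(-24))*(1 + ((-5 - 2)/(5 + 1))*(-2)) = (-44 + 24)*(1 + (-7/6)*(-2)) = -20*(1 + ((1/6)*(-7))*(-2)) = -20*(1 - 7/6*(-2)) = -20*(1 + 7/3) = -20*10/3 = -200/3 ≈ -66.667)
(L - 24260)*(-17415 - 42702) = (-200/3 - 24260)*(-17415 - 42702) = -72980/3*(-60117) = 1462446220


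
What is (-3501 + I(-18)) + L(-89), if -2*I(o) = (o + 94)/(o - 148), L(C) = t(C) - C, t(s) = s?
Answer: -290564/83 ≈ -3500.8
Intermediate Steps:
L(C) = 0 (L(C) = C - C = 0)
I(o) = -(94 + o)/(2*(-148 + o)) (I(o) = -(o + 94)/(2*(o - 148)) = -(94 + o)/(2*(-148 + o)))
(-3501 + I(-18)) + L(-89) = (-3501 + (-94 - 1*(-18))/(2*(-148 - 18))) + 0 = (-3501 + (½)*(-94 + 18)/(-166)) + 0 = (-3501 + (½)*(-1/166)*(-76)) + 0 = (-3501 + 19/83) + 0 = -290564/83 + 0 = -290564/83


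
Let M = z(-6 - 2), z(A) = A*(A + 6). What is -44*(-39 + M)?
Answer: 1012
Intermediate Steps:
z(A) = A*(6 + A)
M = 16 (M = (-6 - 2)*(6 + (-6 - 2)) = -8*(6 - 8) = -8*(-2) = 16)
-44*(-39 + M) = -44*(-39 + 16) = -44*(-23) = 1012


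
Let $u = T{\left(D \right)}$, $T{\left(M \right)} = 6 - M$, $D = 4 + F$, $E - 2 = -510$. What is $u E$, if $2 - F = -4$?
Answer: $2032$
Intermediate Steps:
$E = -508$ ($E = 2 - 510 = -508$)
$F = 6$ ($F = 2 - -4 = 2 + 4 = 6$)
$D = 10$ ($D = 4 + 6 = 10$)
$u = -4$ ($u = 6 - 10 = -4$)
$u E = \left(-4\right) \left(-508\right) = 2032$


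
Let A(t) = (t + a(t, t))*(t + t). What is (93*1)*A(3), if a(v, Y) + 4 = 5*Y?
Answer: 7812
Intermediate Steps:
a(v, Y) = -4 + 5*Y
A(t) = 2*t*(-4 + 6*t) (A(t) = (t + (-4 + 5*t))*(t + t) = (-4 + 6*t)*(2*t) = 2*t*(-4 + 6*t))
(93*1)*A(3) = (93*1)*(4*3*(-2 + 3*3)) = 93*(4*3*(-2 + 9)) = 93*(4*3*7) = 93*84 = 7812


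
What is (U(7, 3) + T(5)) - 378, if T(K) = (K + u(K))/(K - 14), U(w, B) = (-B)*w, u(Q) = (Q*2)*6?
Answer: -3656/9 ≈ -406.22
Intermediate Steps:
u(Q) = 12*Q (u(Q) = (2*Q)*6 = 12*Q)
U(w, B) = -B*w
T(K) = 13*K/(-14 + K) (T(K) = (K + 12*K)/(K - 14) = (13*K)/(-14 + K) = 13*K/(-14 + K))
(U(7, 3) + T(5)) - 378 = (-1*3*7 + 13*5/(-14 + 5)) - 378 = (-21 + 13*5/(-9)) - 378 = (-21 + 13*5*(-⅑)) - 378 = (-21 - 65/9) - 378 = -254/9 - 378 = -3656/9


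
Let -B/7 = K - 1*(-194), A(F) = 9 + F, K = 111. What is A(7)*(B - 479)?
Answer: -41824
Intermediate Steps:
B = -2135 (B = -7*(111 - 1*(-194)) = -7*(111 + 194) = -7*305 = -2135)
A(7)*(B - 479) = (9 + 7)*(-2135 - 479) = 16*(-2614) = -41824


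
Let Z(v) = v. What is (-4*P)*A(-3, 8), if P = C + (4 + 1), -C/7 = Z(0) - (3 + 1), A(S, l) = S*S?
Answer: -1188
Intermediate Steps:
A(S, l) = S²
C = 28 (C = -7*(0 - (3 + 1)) = -7*(0 - 1*4) = -7*(0 - 4) = -7*(-4) = 28)
P = 33 (P = 28 + (4 + 1) = 28 + 5 = 33)
(-4*P)*A(-3, 8) = -4*33*(-3)² = -132*9 = -1188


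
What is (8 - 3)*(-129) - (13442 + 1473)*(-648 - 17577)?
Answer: 271825230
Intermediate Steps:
(8 - 3)*(-129) - (13442 + 1473)*(-648 - 17577) = 5*(-129) - 14915*(-18225) = -645 - 1*(-271825875) = -645 + 271825875 = 271825230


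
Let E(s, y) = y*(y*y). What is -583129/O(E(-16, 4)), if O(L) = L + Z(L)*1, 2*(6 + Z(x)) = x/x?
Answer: -1166258/117 ≈ -9968.0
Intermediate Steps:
E(s, y) = y³ (E(s, y) = y*y² = y³)
Z(x) = -11/2 (Z(x) = -6 + (x/x)/2 = -6 + (½)*1 = -6 + ½ = -11/2)
O(L) = -11/2 + L (O(L) = L - 11/2*1 = L - 11/2 = -11/2 + L)
-583129/O(E(-16, 4)) = -583129/(-11/2 + 4³) = -583129/(-11/2 + 64) = -583129/117/2 = -583129*2/117 = -1166258/117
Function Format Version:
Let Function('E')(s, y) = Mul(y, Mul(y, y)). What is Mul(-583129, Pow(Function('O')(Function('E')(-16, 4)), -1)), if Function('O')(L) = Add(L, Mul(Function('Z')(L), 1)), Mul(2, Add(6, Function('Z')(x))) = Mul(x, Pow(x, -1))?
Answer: Rational(-1166258, 117) ≈ -9968.0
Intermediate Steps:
Function('E')(s, y) = Pow(y, 3) (Function('E')(s, y) = Mul(y, Pow(y, 2)) = Pow(y, 3))
Function('Z')(x) = Rational(-11, 2) (Function('Z')(x) = Add(-6, Mul(Rational(1, 2), Mul(x, Pow(x, -1)))) = Add(-6, Mul(Rational(1, 2), 1)) = Add(-6, Rational(1, 2)) = Rational(-11, 2))
Function('O')(L) = Add(Rational(-11, 2), L) (Function('O')(L) = Add(L, Mul(Rational(-11, 2), 1)) = Add(L, Rational(-11, 2)) = Add(Rational(-11, 2), L))
Mul(-583129, Pow(Function('O')(Function('E')(-16, 4)), -1)) = Mul(-583129, Pow(Add(Rational(-11, 2), Pow(4, 3)), -1)) = Mul(-583129, Pow(Add(Rational(-11, 2), 64), -1)) = Mul(-583129, Pow(Rational(117, 2), -1)) = Mul(-583129, Rational(2, 117)) = Rational(-1166258, 117)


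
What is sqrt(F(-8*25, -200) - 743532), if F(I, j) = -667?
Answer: I*sqrt(744199) ≈ 862.67*I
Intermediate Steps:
sqrt(F(-8*25, -200) - 743532) = sqrt(-667 - 743532) = sqrt(-744199) = I*sqrt(744199)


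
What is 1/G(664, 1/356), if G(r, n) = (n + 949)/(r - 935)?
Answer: -96476/337845 ≈ -0.28556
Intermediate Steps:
G(r, n) = (949 + n)/(-935 + r)
1/G(664, 1/356) = 1/((949 + 1/356)/(-935 + 664)) = 1/((949 + 1/356)/(-271)) = 1/(-1/271*337845/356) = 1/(-337845/96476) = -96476/337845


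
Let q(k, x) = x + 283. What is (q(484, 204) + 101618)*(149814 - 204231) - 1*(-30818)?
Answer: -5556216967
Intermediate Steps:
q(k, x) = 283 + x
(q(484, 204) + 101618)*(149814 - 204231) - 1*(-30818) = ((283 + 204) + 101618)*(149814 - 204231) - 1*(-30818) = (487 + 101618)*(-54417) + 30818 = 102105*(-54417) + 30818 = -5556247785 + 30818 = -5556216967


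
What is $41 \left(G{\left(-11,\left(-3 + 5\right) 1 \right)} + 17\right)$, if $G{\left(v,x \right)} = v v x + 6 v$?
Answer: $7913$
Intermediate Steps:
$G{\left(v,x \right)} = 6 v + x v^{2}$ ($G{\left(v,x \right)} = v^{2} x + 6 v = x v^{2} + 6 v = 6 v + x v^{2}$)
$41 \left(G{\left(-11,\left(-3 + 5\right) 1 \right)} + 17\right) = 41 \left(- 11 \left(6 - 11 \left(-3 + 5\right) 1\right) + 17\right) = 41 \left(- 11 \left(6 - 11 \cdot 2 \cdot 1\right) + 17\right) = 41 \left(- 11 \left(6 - 22\right) + 17\right) = 41 \left(\left(-11\right) \left(-16\right) + 17\right) = 41 \left(176 + 17\right) = 41 \cdot 193 = 7913$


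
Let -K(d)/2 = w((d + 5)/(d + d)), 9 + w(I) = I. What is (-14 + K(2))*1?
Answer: 1/2 ≈ 0.50000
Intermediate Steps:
w(I) = -9 + I
K(d) = 18 - (5 + d)/d (K(d) = -2*(-9 + (d + 5)/(d + d)) = -2*(-9 + (5 + d)/((2*d))) = -2*(-9 + (5 + d)*(1/(2*d))) = -2*(-9 + (5 + d)/(2*d)) = 18 - (5 + d)/d)
(-14 + K(2))*1 = (-14 + (17 - 5/2))*1 = (-14 + 29/2)*1 = (1/2)*1 = 1/2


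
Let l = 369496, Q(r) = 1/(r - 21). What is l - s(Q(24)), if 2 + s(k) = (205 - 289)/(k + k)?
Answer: 369624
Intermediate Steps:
Q(r) = 1/(-21 + r)
s(k) = -2 - 42/k (s(k) = -2 + (205 - 289)/(k + k) = -2 - 84*1/(2*k) = -2 - 42/k)
l - s(Q(24)) = 369496 - (-2 - 42/(1/(-21 + 24))) = 369496 - (-2 - 42/(1/3)) = 369496 - (-2 - 42/⅓) = 369496 - (-2 - 42*3) = 369496 - (-2 - 126) = 369496 - 1*(-128) = 369496 + 128 = 369624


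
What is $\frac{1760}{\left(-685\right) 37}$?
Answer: $- \frac{352}{5069} \approx -0.069442$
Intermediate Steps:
$\frac{1760}{\left(-685\right) 37} = \frac{1760}{-25345} = 1760 \left(- \frac{1}{25345}\right) = - \frac{352}{5069}$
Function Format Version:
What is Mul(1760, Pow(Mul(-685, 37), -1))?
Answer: Rational(-352, 5069) ≈ -0.069442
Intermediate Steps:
Mul(1760, Pow(Mul(-685, 37), -1)) = Mul(1760, Pow(-25345, -1)) = Mul(1760, Rational(-1, 25345)) = Rational(-352, 5069)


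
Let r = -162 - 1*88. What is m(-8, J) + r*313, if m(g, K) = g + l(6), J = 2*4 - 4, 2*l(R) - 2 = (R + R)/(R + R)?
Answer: -156513/2 ≈ -78257.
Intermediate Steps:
l(R) = 3/2 (l(R) = 1 + ((R + R)/(R + R))/2 = 1 + ((2*R)/((2*R)))/2 = 1 + ((2*R)*(1/(2*R)))/2 = 1 + (½)*1 = 1 + ½ = 3/2)
r = -250 (r = -162 - 88 = -250)
J = 4 (J = 8 - 4 = 4)
m(g, K) = 3/2 + g (m(g, K) = g + 3/2 = 3/2 + g)
m(-8, J) + r*313 = (3/2 - 8) - 250*313 = -13/2 - 78250 = -156513/2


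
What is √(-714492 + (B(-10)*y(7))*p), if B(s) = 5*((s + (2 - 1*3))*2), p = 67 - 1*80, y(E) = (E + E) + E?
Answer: I*√684462 ≈ 827.32*I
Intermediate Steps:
y(E) = 3*E (y(E) = 2*E + E = 3*E)
p = -13 (p = 67 - 80 = -13)
B(s) = -10 + 10*s (B(s) = 5*((s + (2 - 3))*2) = 5*((s - 1)*2) = 5*((-1 + s)*2) = 5*(-2 + 2*s) = -10 + 10*s)
√(-714492 + (B(-10)*y(7))*p) = √(-714492 + ((-10 + 10*(-10))*(3*7))*(-13)) = √(-714492 + ((-10 - 100)*21)*(-13)) = √(-714492 - 110*21*(-13)) = √(-714492 - 2310*(-13)) = √(-714492 + 30030) = √(-684462) = I*√684462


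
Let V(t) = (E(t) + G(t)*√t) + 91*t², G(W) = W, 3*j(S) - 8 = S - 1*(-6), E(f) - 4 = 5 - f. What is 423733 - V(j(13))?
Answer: 416335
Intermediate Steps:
E(f) = 9 - f (E(f) = 4 + (5 - f) = 9 - f)
j(S) = 14/3 + S/3 (j(S) = 8/3 + (S - 1*(-6))/3 = 8/3 + (S + 6)/3 = 8/3 + (6 + S)/3 = 8/3 + (2 + S/3) = 14/3 + S/3)
V(t) = 9 + t^(3/2) - t + 91*t² (V(t) = ((9 - t) + t*√t) + 91*t² = ((9 - t) + t^(3/2)) + 91*t² = (9 + t^(3/2) - t) + 91*t² = 9 + t^(3/2) - t + 91*t²)
423733 - V(j(13)) = 423733 - (9 + (14/3 + (⅓)*13)^(3/2) - (14/3 + (⅓)*13) + 91*(14/3 + (⅓)*13)²) = 423733 - (9 + (14/3 + 13/3)^(3/2) - (14/3 + 13/3) + 91*(14/3 + 13/3)²) = 423733 - (9 + 9^(3/2) - 1*9 + 91*9²) = 423733 - (9 + 27 - 9 + 91*81) = 423733 - (9 + 27 - 9 + 7371) = 423733 - 1*7398 = 423733 - 7398 = 416335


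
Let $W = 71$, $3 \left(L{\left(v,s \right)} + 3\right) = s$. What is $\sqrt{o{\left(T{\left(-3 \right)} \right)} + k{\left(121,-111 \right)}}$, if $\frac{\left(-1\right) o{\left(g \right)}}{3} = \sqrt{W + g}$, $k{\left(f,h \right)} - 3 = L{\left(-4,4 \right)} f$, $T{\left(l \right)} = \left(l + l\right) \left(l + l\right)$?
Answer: $\frac{\sqrt{-1788 - 27 \sqrt{107}}}{3} \approx 15.156 i$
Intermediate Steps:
$L{\left(v,s \right)} = -3 + \frac{s}{3}$
$T{\left(l \right)} = 4 l^{2}$ ($T{\left(l \right)} = 2 l 2 l = 4 l^{2}$)
$k{\left(f,h \right)} = 3 - \frac{5 f}{3}$ ($k{\left(f,h \right)} = 3 + \left(-3 + \frac{1}{3} \cdot 4\right) f = 3 + \left(-3 + \frac{4}{3}\right) f = 3 - \frac{5 f}{3}$)
$o{\left(g \right)} = - 3 \sqrt{71 + g}$
$\sqrt{o{\left(T{\left(-3 \right)} \right)} + k{\left(121,-111 \right)}} = \sqrt{- 3 \sqrt{71 + 4 \left(-3\right)^{2}} + \left(3 - \frac{605}{3}\right)} = \sqrt{- 3 \sqrt{71 + 4 \cdot 9} + \left(3 - \frac{605}{3}\right)} = \sqrt{- 3 \sqrt{71 + 36} - \frac{596}{3}} = \sqrt{- 3 \sqrt{107} - \frac{596}{3}} = \sqrt{- \frac{596}{3} - 3 \sqrt{107}}$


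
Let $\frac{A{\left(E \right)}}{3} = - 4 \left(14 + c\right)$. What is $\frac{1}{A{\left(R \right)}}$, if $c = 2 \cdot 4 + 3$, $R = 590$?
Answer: $- \frac{1}{300} \approx -0.0033333$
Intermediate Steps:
$c = 11$ ($c = 8 + 3 = 11$)
$A{\left(E \right)} = -300$ ($A{\left(E \right)} = 3 \left(- 4 \left(14 + 11\right)\right) = 3 \left(\left(-4\right) 25\right) = 3 \left(-100\right) = -300$)
$\frac{1}{A{\left(R \right)}} = \frac{1}{-300} = - \frac{1}{300}$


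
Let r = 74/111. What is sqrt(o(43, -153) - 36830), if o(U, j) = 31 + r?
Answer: I*sqrt(331185)/3 ≈ 191.83*I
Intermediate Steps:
r = 2/3 (r = 74*(1/111) = 2/3 ≈ 0.66667)
o(U, j) = 95/3 (o(U, j) = 31 + 2/3 = 95/3)
sqrt(o(43, -153) - 36830) = sqrt(95/3 - 36830) = sqrt(-110395/3) = I*sqrt(331185)/3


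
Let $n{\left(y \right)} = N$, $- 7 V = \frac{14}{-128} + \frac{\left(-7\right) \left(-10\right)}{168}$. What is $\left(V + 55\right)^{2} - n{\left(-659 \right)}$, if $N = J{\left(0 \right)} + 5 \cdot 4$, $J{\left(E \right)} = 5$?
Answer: $\frac{5410288921}{1806336} \approx 2995.2$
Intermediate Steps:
$V = - \frac{59}{1344}$ ($V = - \frac{\frac{14}{-128} + \frac{\left(-7\right) \left(-10\right)}{168}}{7} = - \frac{14 \left(- \frac{1}{128}\right) + 70 \cdot \frac{1}{168}}{7} = - \frac{- \frac{7}{64} + \frac{5}{12}}{7} = \left(- \frac{1}{7}\right) \frac{59}{192} = - \frac{59}{1344} \approx -0.043899$)
$N = 25$ ($N = 5 + 5 \cdot 4 = 5 + 20 = 25$)
$n{\left(y \right)} = 25$
$\left(V + 55\right)^{2} - n{\left(-659 \right)} = \left(- \frac{59}{1344} + 55\right)^{2} - 25 = \left(\frac{73861}{1344}\right)^{2} - 25 = \frac{5455447321}{1806336} - 25 = \frac{5410288921}{1806336}$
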